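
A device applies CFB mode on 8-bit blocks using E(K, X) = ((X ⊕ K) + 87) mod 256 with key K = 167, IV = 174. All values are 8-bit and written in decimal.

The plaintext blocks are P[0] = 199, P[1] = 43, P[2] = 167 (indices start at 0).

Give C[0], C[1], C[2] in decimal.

C[0] = 167, C[1] = 124, C[2] = 149

CFB encryption: C_i = P_i ⊕ E(K, C_{i−1}), with C_{−1} = IV.
C[0]: E(K, 174) = 96; 199 ⊕ 96 = 167.
C[1]: E(K, 167) = 87; 43 ⊕ 87 = 124.
C[2]: E(K, 124) = 50; 167 ⊕ 50 = 149.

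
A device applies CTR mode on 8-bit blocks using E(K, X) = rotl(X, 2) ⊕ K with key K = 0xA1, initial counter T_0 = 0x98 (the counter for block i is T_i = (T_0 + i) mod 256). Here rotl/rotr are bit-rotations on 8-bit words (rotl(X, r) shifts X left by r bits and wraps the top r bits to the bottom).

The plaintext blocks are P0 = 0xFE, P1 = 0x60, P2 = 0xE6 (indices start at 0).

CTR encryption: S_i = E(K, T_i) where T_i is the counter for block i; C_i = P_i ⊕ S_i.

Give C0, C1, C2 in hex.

C0 = 0x3D, C1 = 0xA7, C2 = 0x2D

C0: T = 0x98, S = E(K, T) = 0xC3; 0xFE ⊕ 0xC3 = 0x3D.
C1: T = 0x99, S = E(K, T) = 0xC7; 0x60 ⊕ 0xC7 = 0xA7.
C2: T = 0x9A, S = E(K, T) = 0xCB; 0xE6 ⊕ 0xCB = 0x2D.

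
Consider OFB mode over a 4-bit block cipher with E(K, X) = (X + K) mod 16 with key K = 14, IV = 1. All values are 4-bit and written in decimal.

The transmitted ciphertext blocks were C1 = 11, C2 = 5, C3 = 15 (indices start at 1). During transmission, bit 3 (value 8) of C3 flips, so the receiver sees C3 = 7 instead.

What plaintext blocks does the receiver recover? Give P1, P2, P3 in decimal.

P1 = 4, P2 = 8, P3 = 12

OFB decryption: S_i = E(K, S_{i−1}) with S_{0} = IV; P_i = C_i ⊕ S_i.
Only C3 changed, to 7. In OFB, a change in C_i flips the same bit in P_i only; the keystream is unaffected. Decrypting the received ciphertext:
P1: S = E(K, 1) = 15; 11 ⊕ 15 = 4.
P2: S = E(K, 15) = 13; 5 ⊕ 13 = 8.
P3: S = E(K, 13) = 11; 7 ⊕ 11 = 12.
Blocks that differ from the original plaintext: P3.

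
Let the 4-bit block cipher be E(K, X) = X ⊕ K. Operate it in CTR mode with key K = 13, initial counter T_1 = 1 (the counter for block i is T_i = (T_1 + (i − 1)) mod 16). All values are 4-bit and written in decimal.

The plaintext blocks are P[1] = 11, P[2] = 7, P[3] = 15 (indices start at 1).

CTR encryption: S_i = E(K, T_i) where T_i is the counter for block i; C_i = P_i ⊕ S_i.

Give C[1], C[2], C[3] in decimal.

C[1] = 7, C[2] = 8, C[3] = 1

C[1]: T = 1, S = E(K, T) = 12; 11 ⊕ 12 = 7.
C[2]: T = 2, S = E(K, T) = 15; 7 ⊕ 15 = 8.
C[3]: T = 3, S = E(K, T) = 14; 15 ⊕ 14 = 1.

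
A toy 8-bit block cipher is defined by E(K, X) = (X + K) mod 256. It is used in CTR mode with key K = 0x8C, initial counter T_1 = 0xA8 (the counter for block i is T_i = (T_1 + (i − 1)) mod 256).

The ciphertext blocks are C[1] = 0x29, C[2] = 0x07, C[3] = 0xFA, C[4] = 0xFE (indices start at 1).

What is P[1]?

CTR decryption: S_i = E(K, T_i) where T_i is the counter for block i; P_i = C_i ⊕ S_i.
P[1]: T = 0xA8, S = E(K, T) = 0x34; 0x29 ⊕ 0x34 = 0x1D.

P[1] = 0x1D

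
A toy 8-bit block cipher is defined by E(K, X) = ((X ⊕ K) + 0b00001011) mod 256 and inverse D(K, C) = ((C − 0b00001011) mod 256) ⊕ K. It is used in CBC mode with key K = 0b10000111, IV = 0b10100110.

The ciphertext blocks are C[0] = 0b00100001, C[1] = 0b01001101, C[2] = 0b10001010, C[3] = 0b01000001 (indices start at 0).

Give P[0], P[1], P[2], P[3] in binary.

CBC decryption: P_i = D(K, C_i) ⊕ C_{i−1}, with C_{−1} = IV.
P[0]: D(K, 0b00100001) = 0b10010001; 0b10010001 ⊕ 0b10100110 = 0b00110111.
P[1]: D(K, 0b01001101) = 0b11000101; 0b11000101 ⊕ 0b00100001 = 0b11100100.
P[2]: D(K, 0b10001010) = 0b11111000; 0b11111000 ⊕ 0b01001101 = 0b10110101.
P[3]: D(K, 0b01000001) = 0b10110001; 0b10110001 ⊕ 0b10001010 = 0b00111011.

P[0] = 0b00110111, P[1] = 0b11100100, P[2] = 0b10110101, P[3] = 0b00111011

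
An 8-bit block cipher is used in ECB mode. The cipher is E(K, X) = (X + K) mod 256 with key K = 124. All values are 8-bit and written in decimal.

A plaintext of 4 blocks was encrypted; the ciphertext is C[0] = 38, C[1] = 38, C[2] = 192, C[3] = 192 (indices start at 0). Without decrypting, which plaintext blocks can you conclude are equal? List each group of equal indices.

P[0] = P[1]; P[2] = P[3]

ECB encrypts each block independently with the same key, so equal ciphertext blocks imply equal plaintext blocks.
C[0] = C[1] = 38, so P[0] = P[1].
C[2] = C[3] = 192, so P[2] = P[3].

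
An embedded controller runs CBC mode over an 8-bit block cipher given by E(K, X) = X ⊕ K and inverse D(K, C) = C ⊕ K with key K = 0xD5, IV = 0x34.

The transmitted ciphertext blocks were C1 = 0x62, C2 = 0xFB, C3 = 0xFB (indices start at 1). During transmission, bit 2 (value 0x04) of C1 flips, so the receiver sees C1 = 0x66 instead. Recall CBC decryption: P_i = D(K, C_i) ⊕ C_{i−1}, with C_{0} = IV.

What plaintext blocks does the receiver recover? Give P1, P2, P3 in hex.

P1 = 0x87, P2 = 0x48, P3 = 0xD5

Only C1 changed, to 0x66. In CBC, a change in C_i garbles P_i and flips the same bit in P_{i+1}. Decrypting the received ciphertext:
P1: D(K, 0x66) = 0xB3; 0xB3 ⊕ 0x34 = 0x87.
P2: D(K, 0xFB) = 0x2E; 0x2E ⊕ 0x66 = 0x48.
P3: D(K, 0xFB) = 0x2E; 0x2E ⊕ 0xFB = 0xD5.
Blocks that differ from the original plaintext: P1, P2.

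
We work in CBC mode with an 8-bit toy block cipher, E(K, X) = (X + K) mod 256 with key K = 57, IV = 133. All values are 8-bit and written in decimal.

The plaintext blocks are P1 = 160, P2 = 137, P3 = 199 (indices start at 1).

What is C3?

CBC encryption: C_i = E(K, P_i ⊕ C_{i−1}), with C_{0} = IV.
C1: P1 ⊕ 133 = 37; E(K, 37) = 94.
C2: P2 ⊕ 94 = 215; E(K, 215) = 16.
C3: P3 ⊕ 16 = 215; E(K, 215) = 16.

C3 = 16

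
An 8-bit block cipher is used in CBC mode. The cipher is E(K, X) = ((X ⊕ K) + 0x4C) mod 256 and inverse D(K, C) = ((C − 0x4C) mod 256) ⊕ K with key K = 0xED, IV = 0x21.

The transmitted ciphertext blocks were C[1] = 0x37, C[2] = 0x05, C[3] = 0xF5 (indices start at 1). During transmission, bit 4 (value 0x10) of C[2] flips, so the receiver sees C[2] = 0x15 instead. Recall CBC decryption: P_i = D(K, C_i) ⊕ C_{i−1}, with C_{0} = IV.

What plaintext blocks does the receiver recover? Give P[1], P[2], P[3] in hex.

Only C[2] changed, to 0x15. In CBC, a change in C_i garbles P_i and flips the same bit in P_{i+1}. Decrypting the received ciphertext:
P[1]: D(K, 0x37) = 0x06; 0x06 ⊕ 0x21 = 0x27.
P[2]: D(K, 0x15) = 0x24; 0x24 ⊕ 0x37 = 0x13.
P[3]: D(K, 0xF5) = 0x44; 0x44 ⊕ 0x15 = 0x51.
Blocks that differ from the original plaintext: P[2], P[3].

P[1] = 0x27, P[2] = 0x13, P[3] = 0x51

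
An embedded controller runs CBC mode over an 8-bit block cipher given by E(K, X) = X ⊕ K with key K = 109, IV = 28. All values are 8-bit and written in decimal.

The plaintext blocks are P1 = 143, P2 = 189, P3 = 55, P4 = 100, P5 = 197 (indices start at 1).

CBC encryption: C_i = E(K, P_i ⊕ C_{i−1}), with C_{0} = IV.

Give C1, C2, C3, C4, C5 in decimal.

C1 = 254, C2 = 46, C3 = 116, C4 = 125, C5 = 213

C1: P1 ⊕ 28 = 147; E(K, 147) = 254.
C2: P2 ⊕ 254 = 67; E(K, 67) = 46.
C3: P3 ⊕ 46 = 25; E(K, 25) = 116.
C4: P4 ⊕ 116 = 16; E(K, 16) = 125.
C5: P5 ⊕ 125 = 184; E(K, 184) = 213.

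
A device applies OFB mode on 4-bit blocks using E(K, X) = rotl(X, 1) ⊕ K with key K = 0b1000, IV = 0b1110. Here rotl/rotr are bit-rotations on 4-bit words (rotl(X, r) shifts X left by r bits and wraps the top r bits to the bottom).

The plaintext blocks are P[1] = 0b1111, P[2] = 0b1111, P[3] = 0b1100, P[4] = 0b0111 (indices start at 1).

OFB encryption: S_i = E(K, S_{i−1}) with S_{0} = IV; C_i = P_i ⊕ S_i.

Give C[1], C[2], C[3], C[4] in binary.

C[1] = 0b1010, C[2] = 0b1101, C[3] = 0b0000, C[4] = 0b0110

C[1]: S = E(K, 0b1110) = 0b0101; 0b1111 ⊕ 0b0101 = 0b1010.
C[2]: S = E(K, 0b0101) = 0b0010; 0b1111 ⊕ 0b0010 = 0b1101.
C[3]: S = E(K, 0b0010) = 0b1100; 0b1100 ⊕ 0b1100 = 0b0000.
C[4]: S = E(K, 0b1100) = 0b0001; 0b0111 ⊕ 0b0001 = 0b0110.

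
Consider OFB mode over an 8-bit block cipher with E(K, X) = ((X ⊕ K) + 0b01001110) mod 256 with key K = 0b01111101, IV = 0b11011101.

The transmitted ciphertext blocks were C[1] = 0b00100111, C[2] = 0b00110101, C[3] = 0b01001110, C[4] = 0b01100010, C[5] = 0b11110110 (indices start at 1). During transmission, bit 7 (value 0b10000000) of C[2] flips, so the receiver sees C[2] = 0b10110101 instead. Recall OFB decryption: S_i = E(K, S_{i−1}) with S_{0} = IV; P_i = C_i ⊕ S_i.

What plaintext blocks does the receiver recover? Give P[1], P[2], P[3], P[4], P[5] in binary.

P[1] = 0b11001001, P[2] = 0b01010100, P[3] = 0b10100100, P[4] = 0b10000111, P[5] = 0b00010000

Only C[2] changed, to 0b10110101. In OFB, a change in C_i flips the same bit in P_i only; the keystream is unaffected. Decrypting the received ciphertext:
P[1]: S = E(K, 0b11011101) = 0b11101110; 0b00100111 ⊕ 0b11101110 = 0b11001001.
P[2]: S = E(K, 0b11101110) = 0b11100001; 0b10110101 ⊕ 0b11100001 = 0b01010100.
P[3]: S = E(K, 0b11100001) = 0b11101010; 0b01001110 ⊕ 0b11101010 = 0b10100100.
P[4]: S = E(K, 0b11101010) = 0b11100101; 0b01100010 ⊕ 0b11100101 = 0b10000111.
P[5]: S = E(K, 0b11100101) = 0b11100110; 0b11110110 ⊕ 0b11100110 = 0b00010000.
Blocks that differ from the original plaintext: P[2].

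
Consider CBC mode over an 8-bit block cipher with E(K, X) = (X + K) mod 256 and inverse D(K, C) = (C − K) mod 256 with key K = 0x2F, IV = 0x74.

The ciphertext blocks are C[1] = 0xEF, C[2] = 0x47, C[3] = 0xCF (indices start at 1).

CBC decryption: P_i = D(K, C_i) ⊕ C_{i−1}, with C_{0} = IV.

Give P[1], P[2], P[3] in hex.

P[1]: D(K, 0xEF) = 0xC0; 0xC0 ⊕ 0x74 = 0xB4.
P[2]: D(K, 0x47) = 0x18; 0x18 ⊕ 0xEF = 0xF7.
P[3]: D(K, 0xCF) = 0xA0; 0xA0 ⊕ 0x47 = 0xE7.

P[1] = 0xB4, P[2] = 0xF7, P[3] = 0xE7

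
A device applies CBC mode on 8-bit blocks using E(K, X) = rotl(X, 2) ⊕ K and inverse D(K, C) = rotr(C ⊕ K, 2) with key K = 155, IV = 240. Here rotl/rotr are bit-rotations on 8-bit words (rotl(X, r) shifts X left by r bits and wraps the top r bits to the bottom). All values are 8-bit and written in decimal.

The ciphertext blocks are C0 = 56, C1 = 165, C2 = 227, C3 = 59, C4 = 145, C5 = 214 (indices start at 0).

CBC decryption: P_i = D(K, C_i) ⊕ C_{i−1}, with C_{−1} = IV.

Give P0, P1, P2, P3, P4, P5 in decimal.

P0 = 24, P1 = 183, P2 = 187, P3 = 203, P4 = 185, P5 = 194

P0: D(K, 56) = 232; 232 ⊕ 240 = 24.
P1: D(K, 165) = 143; 143 ⊕ 56 = 183.
P2: D(K, 227) = 30; 30 ⊕ 165 = 187.
P3: D(K, 59) = 40; 40 ⊕ 227 = 203.
P4: D(K, 145) = 130; 130 ⊕ 59 = 185.
P5: D(K, 214) = 83; 83 ⊕ 145 = 194.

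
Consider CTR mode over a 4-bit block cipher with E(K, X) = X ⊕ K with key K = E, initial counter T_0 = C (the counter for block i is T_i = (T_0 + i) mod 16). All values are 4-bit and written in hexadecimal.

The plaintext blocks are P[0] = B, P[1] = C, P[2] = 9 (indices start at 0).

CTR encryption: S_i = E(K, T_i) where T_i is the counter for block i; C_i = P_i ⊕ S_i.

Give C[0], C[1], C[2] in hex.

C[0] = 9, C[1] = F, C[2] = 9

C[0]: T = C, S = E(K, T) = 2; B ⊕ 2 = 9.
C[1]: T = D, S = E(K, T) = 3; C ⊕ 3 = F.
C[2]: T = E, S = E(K, T) = 0; 9 ⊕ 0 = 9.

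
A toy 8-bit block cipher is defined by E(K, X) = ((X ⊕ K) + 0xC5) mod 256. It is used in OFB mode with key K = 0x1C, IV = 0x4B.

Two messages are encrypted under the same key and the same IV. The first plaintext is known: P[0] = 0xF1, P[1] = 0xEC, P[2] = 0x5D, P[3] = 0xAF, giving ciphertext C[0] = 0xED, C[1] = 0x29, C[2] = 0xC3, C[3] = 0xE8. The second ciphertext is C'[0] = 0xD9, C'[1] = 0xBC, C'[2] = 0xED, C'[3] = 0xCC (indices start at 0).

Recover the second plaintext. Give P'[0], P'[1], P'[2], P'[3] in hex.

P'[0] = 0xC5, P'[1] = 0x79, P'[2] = 0x73, P'[3] = 0x8B

In OFB with a reused IV, both messages share the same keystream S_i, so C_i ⊕ C'_i = P_i ⊕ P'_i and thus P'_i = P_i ⊕ C_i ⊕ C'_i.
P'[0]: 0xF1 ⊕ 0xED ⊕ 0xD9 = 0xC5.
P'[1]: 0xEC ⊕ 0x29 ⊕ 0xBC = 0x79.
P'[2]: 0x5D ⊕ 0xC3 ⊕ 0xED = 0x73.
P'[3]: 0xAF ⊕ 0xE8 ⊕ 0xCC = 0x8B.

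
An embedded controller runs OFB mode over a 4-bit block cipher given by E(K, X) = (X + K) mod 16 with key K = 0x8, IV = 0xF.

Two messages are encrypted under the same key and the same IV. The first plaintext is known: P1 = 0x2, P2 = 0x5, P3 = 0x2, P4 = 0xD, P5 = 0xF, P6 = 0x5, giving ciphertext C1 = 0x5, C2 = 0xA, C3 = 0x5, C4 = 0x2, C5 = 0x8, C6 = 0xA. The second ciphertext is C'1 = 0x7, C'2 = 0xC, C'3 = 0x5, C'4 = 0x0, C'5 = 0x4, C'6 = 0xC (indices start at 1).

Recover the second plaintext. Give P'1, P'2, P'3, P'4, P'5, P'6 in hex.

In OFB with a reused IV, both messages share the same keystream S_i, so C_i ⊕ C'_i = P_i ⊕ P'_i and thus P'_i = P_i ⊕ C_i ⊕ C'_i.
P'1: 0x2 ⊕ 0x5 ⊕ 0x7 = 0x0.
P'2: 0x5 ⊕ 0xA ⊕ 0xC = 0x3.
P'3: 0x2 ⊕ 0x5 ⊕ 0x5 = 0x2.
P'4: 0xD ⊕ 0x2 ⊕ 0x0 = 0xF.
P'5: 0xF ⊕ 0x8 ⊕ 0x4 = 0x3.
P'6: 0x5 ⊕ 0xA ⊕ 0xC = 0x3.

P'1 = 0x0, P'2 = 0x3, P'3 = 0x2, P'4 = 0xF, P'5 = 0x3, P'6 = 0x3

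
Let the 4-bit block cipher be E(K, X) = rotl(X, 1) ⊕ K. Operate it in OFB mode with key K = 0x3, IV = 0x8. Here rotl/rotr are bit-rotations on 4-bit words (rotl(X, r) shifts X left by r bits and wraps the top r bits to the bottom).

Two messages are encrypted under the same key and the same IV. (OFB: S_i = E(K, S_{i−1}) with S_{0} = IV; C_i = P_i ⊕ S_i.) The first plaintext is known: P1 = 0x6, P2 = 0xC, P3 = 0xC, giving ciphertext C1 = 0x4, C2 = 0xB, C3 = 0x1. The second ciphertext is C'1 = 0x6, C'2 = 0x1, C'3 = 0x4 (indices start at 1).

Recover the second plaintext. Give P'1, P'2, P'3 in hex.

P'1 = 0x4, P'2 = 0x6, P'3 = 0x9

In OFB with a reused IV, both messages share the same keystream S_i, so C_i ⊕ C'_i = P_i ⊕ P'_i and thus P'_i = P_i ⊕ C_i ⊕ C'_i.
P'1: 0x6 ⊕ 0x4 ⊕ 0x6 = 0x4.
P'2: 0xC ⊕ 0xB ⊕ 0x1 = 0x6.
P'3: 0xC ⊕ 0x1 ⊕ 0x4 = 0x9.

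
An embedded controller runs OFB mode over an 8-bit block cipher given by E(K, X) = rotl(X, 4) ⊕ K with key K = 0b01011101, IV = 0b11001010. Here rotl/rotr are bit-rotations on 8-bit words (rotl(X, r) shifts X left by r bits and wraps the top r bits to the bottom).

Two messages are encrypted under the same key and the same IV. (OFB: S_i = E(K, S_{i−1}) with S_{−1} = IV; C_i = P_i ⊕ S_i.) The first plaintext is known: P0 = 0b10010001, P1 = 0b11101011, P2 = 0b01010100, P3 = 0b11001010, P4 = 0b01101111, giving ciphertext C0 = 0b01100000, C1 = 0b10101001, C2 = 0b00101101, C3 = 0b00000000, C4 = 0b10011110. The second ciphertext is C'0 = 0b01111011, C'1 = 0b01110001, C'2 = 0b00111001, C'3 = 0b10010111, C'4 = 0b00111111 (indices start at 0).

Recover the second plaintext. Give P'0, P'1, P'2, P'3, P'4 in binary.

P'0 = 0b10001010, P'1 = 0b00110011, P'2 = 0b01000000, P'3 = 0b01011101, P'4 = 0b11001110

In OFB with a reused IV, both messages share the same keystream S_i, so C_i ⊕ C'_i = P_i ⊕ P'_i and thus P'_i = P_i ⊕ C_i ⊕ C'_i.
P'0: 0b10010001 ⊕ 0b01100000 ⊕ 0b01111011 = 0b10001010.
P'1: 0b11101011 ⊕ 0b10101001 ⊕ 0b01110001 = 0b00110011.
P'2: 0b01010100 ⊕ 0b00101101 ⊕ 0b00111001 = 0b01000000.
P'3: 0b11001010 ⊕ 0b00000000 ⊕ 0b10010111 = 0b01011101.
P'4: 0b01101111 ⊕ 0b10011110 ⊕ 0b00111111 = 0b11001110.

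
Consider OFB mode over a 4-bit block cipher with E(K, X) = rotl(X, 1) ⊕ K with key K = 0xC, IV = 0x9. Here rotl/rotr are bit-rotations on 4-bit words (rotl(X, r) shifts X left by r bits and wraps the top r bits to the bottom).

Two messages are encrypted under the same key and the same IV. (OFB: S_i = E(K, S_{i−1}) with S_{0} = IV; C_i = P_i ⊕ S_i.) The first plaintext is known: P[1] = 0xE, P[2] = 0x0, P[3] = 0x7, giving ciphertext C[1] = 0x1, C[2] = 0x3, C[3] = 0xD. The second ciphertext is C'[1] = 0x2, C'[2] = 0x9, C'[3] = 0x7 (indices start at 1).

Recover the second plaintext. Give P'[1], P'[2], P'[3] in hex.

P'[1] = 0xD, P'[2] = 0xA, P'[3] = 0xD

In OFB with a reused IV, both messages share the same keystream S_i, so C_i ⊕ C'_i = P_i ⊕ P'_i and thus P'_i = P_i ⊕ C_i ⊕ C'_i.
P'[1]: 0xE ⊕ 0x1 ⊕ 0x2 = 0xD.
P'[2]: 0x0 ⊕ 0x3 ⊕ 0x9 = 0xA.
P'[3]: 0x7 ⊕ 0xD ⊕ 0x7 = 0xD.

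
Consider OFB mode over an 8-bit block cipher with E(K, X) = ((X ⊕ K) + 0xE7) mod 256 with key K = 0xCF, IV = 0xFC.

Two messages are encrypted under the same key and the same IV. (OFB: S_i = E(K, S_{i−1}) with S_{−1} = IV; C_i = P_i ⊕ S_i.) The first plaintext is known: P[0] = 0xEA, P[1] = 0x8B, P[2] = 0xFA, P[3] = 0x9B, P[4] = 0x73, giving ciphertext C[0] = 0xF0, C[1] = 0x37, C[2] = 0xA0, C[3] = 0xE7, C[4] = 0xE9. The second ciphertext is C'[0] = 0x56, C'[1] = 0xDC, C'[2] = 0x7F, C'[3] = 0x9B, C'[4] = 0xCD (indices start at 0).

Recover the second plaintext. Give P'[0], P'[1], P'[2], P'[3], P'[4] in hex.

P'[0] = 0x4C, P'[1] = 0x60, P'[2] = 0x25, P'[3] = 0xE7, P'[4] = 0x57

In OFB with a reused IV, both messages share the same keystream S_i, so C_i ⊕ C'_i = P_i ⊕ P'_i and thus P'_i = P_i ⊕ C_i ⊕ C'_i.
P'[0]: 0xEA ⊕ 0xF0 ⊕ 0x56 = 0x4C.
P'[1]: 0x8B ⊕ 0x37 ⊕ 0xDC = 0x60.
P'[2]: 0xFA ⊕ 0xA0 ⊕ 0x7F = 0x25.
P'[3]: 0x9B ⊕ 0xE7 ⊕ 0x9B = 0xE7.
P'[4]: 0x73 ⊕ 0xE9 ⊕ 0xCD = 0x57.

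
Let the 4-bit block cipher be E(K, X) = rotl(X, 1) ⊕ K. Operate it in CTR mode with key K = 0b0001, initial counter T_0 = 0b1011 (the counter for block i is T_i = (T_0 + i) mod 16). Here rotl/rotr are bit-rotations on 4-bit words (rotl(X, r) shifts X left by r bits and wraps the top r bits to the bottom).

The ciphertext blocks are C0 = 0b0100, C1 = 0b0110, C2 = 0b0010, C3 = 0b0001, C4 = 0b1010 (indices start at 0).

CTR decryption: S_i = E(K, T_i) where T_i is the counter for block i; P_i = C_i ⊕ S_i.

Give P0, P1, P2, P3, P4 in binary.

P0: T = 0b1011, S = E(K, T) = 0b0110; 0b0100 ⊕ 0b0110 = 0b0010.
P1: T = 0b1100, S = E(K, T) = 0b1000; 0b0110 ⊕ 0b1000 = 0b1110.
P2: T = 0b1101, S = E(K, T) = 0b1010; 0b0010 ⊕ 0b1010 = 0b1000.
P3: T = 0b1110, S = E(K, T) = 0b1100; 0b0001 ⊕ 0b1100 = 0b1101.
P4: T = 0b1111, S = E(K, T) = 0b1110; 0b1010 ⊕ 0b1110 = 0b0100.

P0 = 0b0010, P1 = 0b1110, P2 = 0b1000, P3 = 0b1101, P4 = 0b0100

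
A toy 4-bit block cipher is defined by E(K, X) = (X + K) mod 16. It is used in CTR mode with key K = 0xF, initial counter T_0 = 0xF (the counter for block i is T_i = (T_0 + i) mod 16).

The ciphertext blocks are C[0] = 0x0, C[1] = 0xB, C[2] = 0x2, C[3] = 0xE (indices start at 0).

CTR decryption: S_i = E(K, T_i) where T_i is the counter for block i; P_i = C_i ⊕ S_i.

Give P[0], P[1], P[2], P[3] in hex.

P[0]: T = 0xF, S = E(K, T) = 0xE; 0x0 ⊕ 0xE = 0xE.
P[1]: T = 0x0, S = E(K, T) = 0xF; 0xB ⊕ 0xF = 0x4.
P[2]: T = 0x1, S = E(K, T) = 0x0; 0x2 ⊕ 0x0 = 0x2.
P[3]: T = 0x2, S = E(K, T) = 0x1; 0xE ⊕ 0x1 = 0xF.

P[0] = 0xE, P[1] = 0x4, P[2] = 0x2, P[3] = 0xF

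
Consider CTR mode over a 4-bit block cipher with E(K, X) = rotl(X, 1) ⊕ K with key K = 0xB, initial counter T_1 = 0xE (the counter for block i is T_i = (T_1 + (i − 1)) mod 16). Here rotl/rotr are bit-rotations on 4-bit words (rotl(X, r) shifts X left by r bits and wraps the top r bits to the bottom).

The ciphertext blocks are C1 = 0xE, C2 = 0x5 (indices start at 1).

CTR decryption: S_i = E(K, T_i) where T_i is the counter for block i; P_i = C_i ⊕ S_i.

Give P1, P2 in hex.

P1 = 0x8, P2 = 0x1

P1: T = 0xE, S = E(K, T) = 0x6; 0xE ⊕ 0x6 = 0x8.
P2: T = 0xF, S = E(K, T) = 0x4; 0x5 ⊕ 0x4 = 0x1.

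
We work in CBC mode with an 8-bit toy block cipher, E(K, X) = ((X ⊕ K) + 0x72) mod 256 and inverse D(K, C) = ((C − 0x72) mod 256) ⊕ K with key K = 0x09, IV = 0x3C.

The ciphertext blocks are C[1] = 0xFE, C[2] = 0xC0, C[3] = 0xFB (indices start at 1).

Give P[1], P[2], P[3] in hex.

CBC decryption: P_i = D(K, C_i) ⊕ C_{i−1}, with C_{0} = IV.
P[1]: D(K, 0xFE) = 0x85; 0x85 ⊕ 0x3C = 0xB9.
P[2]: D(K, 0xC0) = 0x47; 0x47 ⊕ 0xFE = 0xB9.
P[3]: D(K, 0xFB) = 0x80; 0x80 ⊕ 0xC0 = 0x40.

P[1] = 0xB9, P[2] = 0xB9, P[3] = 0x40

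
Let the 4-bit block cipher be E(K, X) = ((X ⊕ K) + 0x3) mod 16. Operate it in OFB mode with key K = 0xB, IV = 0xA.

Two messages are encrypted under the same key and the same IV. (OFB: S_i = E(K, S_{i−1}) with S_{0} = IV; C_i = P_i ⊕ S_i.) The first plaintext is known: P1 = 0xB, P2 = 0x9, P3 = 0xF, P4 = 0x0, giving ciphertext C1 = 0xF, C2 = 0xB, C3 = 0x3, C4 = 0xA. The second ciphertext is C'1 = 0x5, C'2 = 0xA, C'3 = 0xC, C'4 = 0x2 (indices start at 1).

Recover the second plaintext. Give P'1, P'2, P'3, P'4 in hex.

P'1 = 0x1, P'2 = 0x8, P'3 = 0x0, P'4 = 0x8

In OFB with a reused IV, both messages share the same keystream S_i, so C_i ⊕ C'_i = P_i ⊕ P'_i and thus P'_i = P_i ⊕ C_i ⊕ C'_i.
P'1: 0xB ⊕ 0xF ⊕ 0x5 = 0x1.
P'2: 0x9 ⊕ 0xB ⊕ 0xA = 0x8.
P'3: 0xF ⊕ 0x3 ⊕ 0xC = 0x0.
P'4: 0x0 ⊕ 0xA ⊕ 0x2 = 0x8.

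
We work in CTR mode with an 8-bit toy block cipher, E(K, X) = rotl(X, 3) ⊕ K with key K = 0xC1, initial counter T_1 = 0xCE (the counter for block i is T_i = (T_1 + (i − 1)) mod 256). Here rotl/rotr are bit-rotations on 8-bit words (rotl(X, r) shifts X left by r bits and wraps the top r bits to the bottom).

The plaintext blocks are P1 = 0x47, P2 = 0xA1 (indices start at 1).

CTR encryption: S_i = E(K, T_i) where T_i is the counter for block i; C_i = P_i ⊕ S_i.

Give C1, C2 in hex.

C1: T = 0xCE, S = E(K, T) = 0xB7; 0x47 ⊕ 0xB7 = 0xF0.
C2: T = 0xCF, S = E(K, T) = 0xBF; 0xA1 ⊕ 0xBF = 0x1E.

C1 = 0xF0, C2 = 0x1E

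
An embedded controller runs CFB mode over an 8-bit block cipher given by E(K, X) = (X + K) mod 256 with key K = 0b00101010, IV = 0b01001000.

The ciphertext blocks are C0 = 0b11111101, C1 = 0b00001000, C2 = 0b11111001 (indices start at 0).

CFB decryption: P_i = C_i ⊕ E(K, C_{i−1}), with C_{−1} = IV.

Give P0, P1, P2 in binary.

P0: E(K, 0b01001000) = 0b01110010; 0b11111101 ⊕ 0b01110010 = 0b10001111.
P1: E(K, 0b11111101) = 0b00100111; 0b00001000 ⊕ 0b00100111 = 0b00101111.
P2: E(K, 0b00001000) = 0b00110010; 0b11111001 ⊕ 0b00110010 = 0b11001011.

P0 = 0b10001111, P1 = 0b00101111, P2 = 0b11001011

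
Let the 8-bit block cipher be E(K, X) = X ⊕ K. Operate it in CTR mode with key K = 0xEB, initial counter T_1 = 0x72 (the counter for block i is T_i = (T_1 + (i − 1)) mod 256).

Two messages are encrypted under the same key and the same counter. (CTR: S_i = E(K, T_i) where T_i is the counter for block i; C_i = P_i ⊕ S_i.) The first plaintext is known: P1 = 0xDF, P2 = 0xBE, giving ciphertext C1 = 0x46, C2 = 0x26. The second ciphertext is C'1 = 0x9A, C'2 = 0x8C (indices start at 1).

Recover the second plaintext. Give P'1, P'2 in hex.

P'1 = 0x03, P'2 = 0x14

In CTR with a reused counter, both messages share the same keystream S_i, so C_i ⊕ C'_i = P_i ⊕ P'_i and thus P'_i = P_i ⊕ C_i ⊕ C'_i.
P'1: 0xDF ⊕ 0x46 ⊕ 0x9A = 0x03.
P'2: 0xBE ⊕ 0x26 ⊕ 0x8C = 0x14.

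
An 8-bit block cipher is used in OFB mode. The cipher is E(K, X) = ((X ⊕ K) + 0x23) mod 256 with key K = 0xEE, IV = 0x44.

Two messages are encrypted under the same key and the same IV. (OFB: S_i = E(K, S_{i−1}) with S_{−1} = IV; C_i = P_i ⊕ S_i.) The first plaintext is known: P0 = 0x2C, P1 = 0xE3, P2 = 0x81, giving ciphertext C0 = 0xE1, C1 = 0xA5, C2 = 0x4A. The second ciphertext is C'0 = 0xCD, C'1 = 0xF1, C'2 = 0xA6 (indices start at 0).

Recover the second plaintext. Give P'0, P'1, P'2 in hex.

In OFB with a reused IV, both messages share the same keystream S_i, so C_i ⊕ C'_i = P_i ⊕ P'_i and thus P'_i = P_i ⊕ C_i ⊕ C'_i.
P'0: 0x2C ⊕ 0xE1 ⊕ 0xCD = 0x00.
P'1: 0xE3 ⊕ 0xA5 ⊕ 0xF1 = 0xB7.
P'2: 0x81 ⊕ 0x4A ⊕ 0xA6 = 0x6D.

P'0 = 0x00, P'1 = 0xB7, P'2 = 0x6D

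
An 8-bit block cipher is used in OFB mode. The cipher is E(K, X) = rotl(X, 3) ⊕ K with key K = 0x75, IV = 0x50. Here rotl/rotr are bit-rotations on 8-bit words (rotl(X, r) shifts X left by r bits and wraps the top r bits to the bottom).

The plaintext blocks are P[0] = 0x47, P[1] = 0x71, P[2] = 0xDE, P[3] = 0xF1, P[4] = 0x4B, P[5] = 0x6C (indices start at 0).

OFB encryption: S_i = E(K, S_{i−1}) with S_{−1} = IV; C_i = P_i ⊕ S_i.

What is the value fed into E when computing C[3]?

0x23

C[0]: S = E(K, 0x50) = 0xF7; 0x47 ⊕ 0xF7 = 0xB0.
C[1]: S = E(K, 0xF7) = 0xCA; 0x71 ⊕ 0xCA = 0xBB.
C[2]: S = E(K, 0xCA) = 0x23; 0xDE ⊕ 0x23 = 0xFD.
C[3]: S = E(K, 0x23) = 0x6C; 0xF1 ⊕ 0x6C = 0x9D.
So the input to E for block [3] is 0x23.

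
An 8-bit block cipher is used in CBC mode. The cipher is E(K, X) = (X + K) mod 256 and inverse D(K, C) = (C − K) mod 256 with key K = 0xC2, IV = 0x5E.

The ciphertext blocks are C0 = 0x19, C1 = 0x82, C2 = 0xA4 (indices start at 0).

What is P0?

CBC decryption: P_i = D(K, C_i) ⊕ C_{i−1}, with C_{−1} = IV.
P0: D(K, 0x19) = 0x57; 0x57 ⊕ 0x5E = 0x09.

P0 = 0x09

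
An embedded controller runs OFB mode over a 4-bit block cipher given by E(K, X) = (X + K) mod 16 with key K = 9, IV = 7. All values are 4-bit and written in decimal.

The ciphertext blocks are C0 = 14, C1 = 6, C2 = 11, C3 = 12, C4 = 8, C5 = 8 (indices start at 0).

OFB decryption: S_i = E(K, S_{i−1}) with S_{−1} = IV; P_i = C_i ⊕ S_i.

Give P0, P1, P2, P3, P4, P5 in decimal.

P0: S = E(K, 7) = 0; 14 ⊕ 0 = 14.
P1: S = E(K, 0) = 9; 6 ⊕ 9 = 15.
P2: S = E(K, 9) = 2; 11 ⊕ 2 = 9.
P3: S = E(K, 2) = 11; 12 ⊕ 11 = 7.
P4: S = E(K, 11) = 4; 8 ⊕ 4 = 12.
P5: S = E(K, 4) = 13; 8 ⊕ 13 = 5.

P0 = 14, P1 = 15, P2 = 9, P3 = 7, P4 = 12, P5 = 5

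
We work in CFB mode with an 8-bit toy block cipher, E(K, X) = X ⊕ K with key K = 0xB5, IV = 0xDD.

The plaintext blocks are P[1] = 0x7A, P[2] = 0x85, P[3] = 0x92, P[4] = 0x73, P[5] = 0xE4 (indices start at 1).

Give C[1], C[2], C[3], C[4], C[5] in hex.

CFB encryption: C_i = P_i ⊕ E(K, C_{i−1}), with C_{0} = IV.
C[1]: E(K, 0xDD) = 0x68; 0x7A ⊕ 0x68 = 0x12.
C[2]: E(K, 0x12) = 0xA7; 0x85 ⊕ 0xA7 = 0x22.
C[3]: E(K, 0x22) = 0x97; 0x92 ⊕ 0x97 = 0x05.
C[4]: E(K, 0x05) = 0xB0; 0x73 ⊕ 0xB0 = 0xC3.
C[5]: E(K, 0xC3) = 0x76; 0xE4 ⊕ 0x76 = 0x92.

C[1] = 0x12, C[2] = 0x22, C[3] = 0x05, C[4] = 0xC3, C[5] = 0x92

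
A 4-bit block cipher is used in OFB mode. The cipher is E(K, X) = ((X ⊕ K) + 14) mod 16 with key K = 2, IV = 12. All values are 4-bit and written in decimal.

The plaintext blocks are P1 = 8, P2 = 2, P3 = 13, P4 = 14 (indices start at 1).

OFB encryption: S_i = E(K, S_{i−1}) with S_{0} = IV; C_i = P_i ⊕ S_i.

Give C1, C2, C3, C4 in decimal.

C1 = 4, C2 = 14, C3 = 1, C4 = 2

C1: S = E(K, 12) = 12; 8 ⊕ 12 = 4.
C2: S = E(K, 12) = 12; 2 ⊕ 12 = 14.
C3: S = E(K, 12) = 12; 13 ⊕ 12 = 1.
C4: S = E(K, 12) = 12; 14 ⊕ 12 = 2.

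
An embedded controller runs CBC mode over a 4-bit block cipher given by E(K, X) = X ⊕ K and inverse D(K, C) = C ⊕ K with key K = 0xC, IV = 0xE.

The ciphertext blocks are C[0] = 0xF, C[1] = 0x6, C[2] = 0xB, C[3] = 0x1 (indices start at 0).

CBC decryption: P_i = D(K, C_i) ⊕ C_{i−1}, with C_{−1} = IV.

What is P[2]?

P[2] = 0x1

P[2]: D(K, 0xB) = 0x7; 0x7 ⊕ 0x6 = 0x1.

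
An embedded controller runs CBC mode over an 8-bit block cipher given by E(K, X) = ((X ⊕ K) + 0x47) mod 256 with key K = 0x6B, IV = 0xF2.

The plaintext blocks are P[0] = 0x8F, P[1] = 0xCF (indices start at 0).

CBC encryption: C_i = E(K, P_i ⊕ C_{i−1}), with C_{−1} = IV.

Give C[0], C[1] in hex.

C[0]: P[0] ⊕ 0xF2 = 0x7D; E(K, 0x7D) = 0x5D.
C[1]: P[1] ⊕ 0x5D = 0x92; E(K, 0x92) = 0x40.

C[0] = 0x5D, C[1] = 0x40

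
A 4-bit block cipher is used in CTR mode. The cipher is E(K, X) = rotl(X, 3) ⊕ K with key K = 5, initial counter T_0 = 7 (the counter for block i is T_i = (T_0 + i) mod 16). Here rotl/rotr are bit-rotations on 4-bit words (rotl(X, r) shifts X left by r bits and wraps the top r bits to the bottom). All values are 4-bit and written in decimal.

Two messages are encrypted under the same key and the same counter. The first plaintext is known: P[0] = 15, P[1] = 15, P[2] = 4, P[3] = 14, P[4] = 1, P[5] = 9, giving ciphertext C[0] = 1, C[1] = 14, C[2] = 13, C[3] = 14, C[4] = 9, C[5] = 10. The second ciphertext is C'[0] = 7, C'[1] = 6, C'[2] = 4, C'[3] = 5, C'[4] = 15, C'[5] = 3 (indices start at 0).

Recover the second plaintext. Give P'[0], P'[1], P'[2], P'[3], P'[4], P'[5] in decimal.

In CTR with a reused counter, both messages share the same keystream S_i, so C_i ⊕ C'_i = P_i ⊕ P'_i and thus P'_i = P_i ⊕ C_i ⊕ C'_i.
P'[0]: 15 ⊕ 1 ⊕ 7 = 9.
P'[1]: 15 ⊕ 14 ⊕ 6 = 7.
P'[2]: 4 ⊕ 13 ⊕ 4 = 13.
P'[3]: 14 ⊕ 14 ⊕ 5 = 5.
P'[4]: 1 ⊕ 9 ⊕ 15 = 7.
P'[5]: 9 ⊕ 10 ⊕ 3 = 0.

P'[0] = 9, P'[1] = 7, P'[2] = 13, P'[3] = 5, P'[4] = 7, P'[5] = 0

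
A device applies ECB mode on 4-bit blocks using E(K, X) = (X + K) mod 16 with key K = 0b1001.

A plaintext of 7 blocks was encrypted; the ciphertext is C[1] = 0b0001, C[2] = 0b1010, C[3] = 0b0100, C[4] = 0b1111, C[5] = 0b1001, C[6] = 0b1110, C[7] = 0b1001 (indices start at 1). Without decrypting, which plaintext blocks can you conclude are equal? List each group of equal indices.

P[5] = P[7]

ECB encrypts each block independently with the same key, so equal ciphertext blocks imply equal plaintext blocks.
C[5] = C[7] = 0b1001, so P[5] = P[7].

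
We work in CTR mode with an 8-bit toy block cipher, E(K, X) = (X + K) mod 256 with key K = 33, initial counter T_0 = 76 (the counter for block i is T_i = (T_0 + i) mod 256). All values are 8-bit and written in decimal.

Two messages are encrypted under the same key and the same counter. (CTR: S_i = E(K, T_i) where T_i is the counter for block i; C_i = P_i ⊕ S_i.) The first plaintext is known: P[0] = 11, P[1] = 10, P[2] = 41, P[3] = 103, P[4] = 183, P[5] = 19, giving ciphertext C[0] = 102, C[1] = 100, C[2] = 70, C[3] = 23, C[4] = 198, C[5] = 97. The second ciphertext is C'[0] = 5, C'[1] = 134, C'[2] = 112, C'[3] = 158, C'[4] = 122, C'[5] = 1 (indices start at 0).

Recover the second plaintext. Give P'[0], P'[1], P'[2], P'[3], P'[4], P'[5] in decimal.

In CTR with a reused counter, both messages share the same keystream S_i, so C_i ⊕ C'_i = P_i ⊕ P'_i and thus P'_i = P_i ⊕ C_i ⊕ C'_i.
P'[0]: 11 ⊕ 102 ⊕ 5 = 104.
P'[1]: 10 ⊕ 100 ⊕ 134 = 232.
P'[2]: 41 ⊕ 70 ⊕ 112 = 31.
P'[3]: 103 ⊕ 23 ⊕ 158 = 238.
P'[4]: 183 ⊕ 198 ⊕ 122 = 11.
P'[5]: 19 ⊕ 97 ⊕ 1 = 115.

P'[0] = 104, P'[1] = 232, P'[2] = 31, P'[3] = 238, P'[4] = 11, P'[5] = 115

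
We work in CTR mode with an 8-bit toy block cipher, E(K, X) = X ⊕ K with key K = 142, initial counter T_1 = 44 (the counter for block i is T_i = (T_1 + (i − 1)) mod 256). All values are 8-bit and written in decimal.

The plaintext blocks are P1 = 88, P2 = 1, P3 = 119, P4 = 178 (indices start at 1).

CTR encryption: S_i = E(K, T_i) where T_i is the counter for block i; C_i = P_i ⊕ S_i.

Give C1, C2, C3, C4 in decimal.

C1 = 250, C2 = 162, C3 = 215, C4 = 19

C1: T = 44, S = E(K, T) = 162; 88 ⊕ 162 = 250.
C2: T = 45, S = E(K, T) = 163; 1 ⊕ 163 = 162.
C3: T = 46, S = E(K, T) = 160; 119 ⊕ 160 = 215.
C4: T = 47, S = E(K, T) = 161; 178 ⊕ 161 = 19.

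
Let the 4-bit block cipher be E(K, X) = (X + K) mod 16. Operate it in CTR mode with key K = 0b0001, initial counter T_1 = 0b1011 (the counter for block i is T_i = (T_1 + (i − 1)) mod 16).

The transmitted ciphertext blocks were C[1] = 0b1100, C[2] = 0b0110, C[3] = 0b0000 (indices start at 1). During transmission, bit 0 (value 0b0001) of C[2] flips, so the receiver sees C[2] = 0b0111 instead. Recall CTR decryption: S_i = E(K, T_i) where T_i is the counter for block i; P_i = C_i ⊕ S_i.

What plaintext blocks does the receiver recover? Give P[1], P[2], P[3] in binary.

P[1] = 0b0000, P[2] = 0b1010, P[3] = 0b1110

Only C[2] changed, to 0b0111. In CTR, a change in C_i flips the same bit in P_i only; the keystream is unaffected. Decrypting the received ciphertext:
P[1]: T = 0b1011, S = E(K, T) = 0b1100; 0b1100 ⊕ 0b1100 = 0b0000.
P[2]: T = 0b1100, S = E(K, T) = 0b1101; 0b0111 ⊕ 0b1101 = 0b1010.
P[3]: T = 0b1101, S = E(K, T) = 0b1110; 0b0000 ⊕ 0b1110 = 0b1110.
Blocks that differ from the original plaintext: P[2].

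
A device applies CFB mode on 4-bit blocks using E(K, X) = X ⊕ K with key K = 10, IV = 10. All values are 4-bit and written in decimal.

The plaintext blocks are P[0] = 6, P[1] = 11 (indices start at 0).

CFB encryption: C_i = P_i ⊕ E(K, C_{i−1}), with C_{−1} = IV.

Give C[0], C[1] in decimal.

C[0] = 6, C[1] = 7

C[0]: E(K, 10) = 0; 6 ⊕ 0 = 6.
C[1]: E(K, 6) = 12; 11 ⊕ 12 = 7.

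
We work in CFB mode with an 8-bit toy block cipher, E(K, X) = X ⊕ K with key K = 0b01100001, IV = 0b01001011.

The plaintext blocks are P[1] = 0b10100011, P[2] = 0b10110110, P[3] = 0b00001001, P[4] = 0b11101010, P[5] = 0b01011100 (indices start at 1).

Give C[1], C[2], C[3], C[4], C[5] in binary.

C[1] = 0b10001001, C[2] = 0b01011110, C[3] = 0b00110110, C[4] = 0b10111101, C[5] = 0b10000000

CFB encryption: C_i = P_i ⊕ E(K, C_{i−1}), with C_{0} = IV.
C[1]: E(K, 0b01001011) = 0b00101010; 0b10100011 ⊕ 0b00101010 = 0b10001001.
C[2]: E(K, 0b10001001) = 0b11101000; 0b10110110 ⊕ 0b11101000 = 0b01011110.
C[3]: E(K, 0b01011110) = 0b00111111; 0b00001001 ⊕ 0b00111111 = 0b00110110.
C[4]: E(K, 0b00110110) = 0b01010111; 0b11101010 ⊕ 0b01010111 = 0b10111101.
C[5]: E(K, 0b10111101) = 0b11011100; 0b01011100 ⊕ 0b11011100 = 0b10000000.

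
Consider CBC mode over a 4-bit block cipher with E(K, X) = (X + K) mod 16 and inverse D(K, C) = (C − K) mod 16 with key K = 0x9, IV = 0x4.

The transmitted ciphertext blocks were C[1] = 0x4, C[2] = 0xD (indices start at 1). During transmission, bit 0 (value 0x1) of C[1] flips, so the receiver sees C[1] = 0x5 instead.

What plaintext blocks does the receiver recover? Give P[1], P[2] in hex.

CBC decryption: P_i = D(K, C_i) ⊕ C_{i−1}, with C_{0} = IV.
Only C[1] changed, to 0x5. In CBC, a change in C_i garbles P_i and flips the same bit in P_{i+1}. Decrypting the received ciphertext:
P[1]: D(K, 0x5) = 0xC; 0xC ⊕ 0x4 = 0x8.
P[2]: D(K, 0xD) = 0x4; 0x4 ⊕ 0x5 = 0x1.
Blocks that differ from the original plaintext: P[1], P[2].

P[1] = 0x8, P[2] = 0x1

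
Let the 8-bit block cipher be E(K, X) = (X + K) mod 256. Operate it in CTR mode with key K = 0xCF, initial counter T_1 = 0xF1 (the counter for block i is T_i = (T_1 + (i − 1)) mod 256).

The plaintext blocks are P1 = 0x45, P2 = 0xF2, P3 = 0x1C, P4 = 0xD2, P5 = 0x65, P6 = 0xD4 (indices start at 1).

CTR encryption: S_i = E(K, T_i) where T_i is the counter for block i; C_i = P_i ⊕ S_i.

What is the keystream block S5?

0xC4

C1: T = 0xF1, S = E(K, T) = 0xC0; 0x45 ⊕ 0xC0 = 0x85.
C2: T = 0xF2, S = E(K, T) = 0xC1; 0xF2 ⊕ 0xC1 = 0x33.
C3: T = 0xF3, S = E(K, T) = 0xC2; 0x1C ⊕ 0xC2 = 0xDE.
C4: T = 0xF4, S = E(K, T) = 0xC3; 0xD2 ⊕ 0xC3 = 0x11.
C5: T = 0xF5, S = E(K, T) = 0xC4; 0x65 ⊕ 0xC4 = 0xA1.
So S5 = 0xC4.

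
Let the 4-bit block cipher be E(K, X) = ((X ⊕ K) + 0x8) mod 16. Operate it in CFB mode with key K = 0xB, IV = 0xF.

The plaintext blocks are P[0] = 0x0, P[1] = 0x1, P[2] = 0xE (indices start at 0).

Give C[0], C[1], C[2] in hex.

CFB encryption: C_i = P_i ⊕ E(K, C_{i−1}), with C_{−1} = IV.
C[0]: E(K, 0xF) = 0xC; 0x0 ⊕ 0xC = 0xC.
C[1]: E(K, 0xC) = 0xF; 0x1 ⊕ 0xF = 0xE.
C[2]: E(K, 0xE) = 0xD; 0xE ⊕ 0xD = 0x3.

C[0] = 0xC, C[1] = 0xE, C[2] = 0x3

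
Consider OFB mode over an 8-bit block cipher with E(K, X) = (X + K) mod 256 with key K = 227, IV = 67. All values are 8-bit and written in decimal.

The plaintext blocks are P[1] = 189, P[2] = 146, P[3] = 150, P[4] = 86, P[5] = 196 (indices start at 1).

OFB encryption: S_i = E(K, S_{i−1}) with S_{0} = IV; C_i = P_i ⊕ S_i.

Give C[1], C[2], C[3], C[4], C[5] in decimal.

C[1] = 155, C[2] = 155, C[3] = 122, C[4] = 153, C[5] = 118

C[1]: S = E(K, 67) = 38; 189 ⊕ 38 = 155.
C[2]: S = E(K, 38) = 9; 146 ⊕ 9 = 155.
C[3]: S = E(K, 9) = 236; 150 ⊕ 236 = 122.
C[4]: S = E(K, 236) = 207; 86 ⊕ 207 = 153.
C[5]: S = E(K, 207) = 178; 196 ⊕ 178 = 118.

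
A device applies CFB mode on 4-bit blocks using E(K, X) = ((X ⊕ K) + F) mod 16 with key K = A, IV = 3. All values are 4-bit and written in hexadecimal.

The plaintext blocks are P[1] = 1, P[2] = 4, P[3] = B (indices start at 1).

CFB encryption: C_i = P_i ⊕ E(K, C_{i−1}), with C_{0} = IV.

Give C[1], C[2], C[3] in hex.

C[1] = 9, C[2] = 6, C[3] = 0

C[1]: E(K, 3) = 8; 1 ⊕ 8 = 9.
C[2]: E(K, 9) = 2; 4 ⊕ 2 = 6.
C[3]: E(K, 6) = B; B ⊕ B = 0.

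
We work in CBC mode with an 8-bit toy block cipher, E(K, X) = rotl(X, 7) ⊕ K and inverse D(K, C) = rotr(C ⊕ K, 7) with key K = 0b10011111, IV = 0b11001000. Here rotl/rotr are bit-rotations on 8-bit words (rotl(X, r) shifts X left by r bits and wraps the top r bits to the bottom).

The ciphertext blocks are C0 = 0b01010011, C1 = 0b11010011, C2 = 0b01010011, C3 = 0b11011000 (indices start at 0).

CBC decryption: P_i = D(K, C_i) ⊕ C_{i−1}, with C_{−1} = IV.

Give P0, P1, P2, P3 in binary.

P0 = 0b01010001, P1 = 0b11001011, P2 = 0b01001010, P3 = 0b11011101

P0: D(K, 0b01010011) = 0b10011001; 0b10011001 ⊕ 0b11001000 = 0b01010001.
P1: D(K, 0b11010011) = 0b10011000; 0b10011000 ⊕ 0b01010011 = 0b11001011.
P2: D(K, 0b01010011) = 0b10011001; 0b10011001 ⊕ 0b11010011 = 0b01001010.
P3: D(K, 0b11011000) = 0b10001110; 0b10001110 ⊕ 0b01010011 = 0b11011101.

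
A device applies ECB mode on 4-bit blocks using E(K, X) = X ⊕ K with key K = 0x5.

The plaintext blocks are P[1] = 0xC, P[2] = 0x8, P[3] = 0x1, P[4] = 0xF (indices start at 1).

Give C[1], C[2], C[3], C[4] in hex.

ECB encryption: C_i = E(K, P_i).
C[1]: E(K, 0xC) = 0x9.
C[2]: E(K, 0x8) = 0xD.
C[3]: E(K, 0x1) = 0x4.
C[4]: E(K, 0xF) = 0xA.

C[1] = 0x9, C[2] = 0xD, C[3] = 0x4, C[4] = 0xA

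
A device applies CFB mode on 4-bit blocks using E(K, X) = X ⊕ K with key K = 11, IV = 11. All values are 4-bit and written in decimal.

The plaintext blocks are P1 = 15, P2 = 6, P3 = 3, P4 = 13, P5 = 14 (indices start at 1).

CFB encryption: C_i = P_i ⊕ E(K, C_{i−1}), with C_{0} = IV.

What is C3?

C1: E(K, 11) = 0; 15 ⊕ 0 = 15.
C2: E(K, 15) = 4; 6 ⊕ 4 = 2.
C3: E(K, 2) = 9; 3 ⊕ 9 = 10.

C3 = 10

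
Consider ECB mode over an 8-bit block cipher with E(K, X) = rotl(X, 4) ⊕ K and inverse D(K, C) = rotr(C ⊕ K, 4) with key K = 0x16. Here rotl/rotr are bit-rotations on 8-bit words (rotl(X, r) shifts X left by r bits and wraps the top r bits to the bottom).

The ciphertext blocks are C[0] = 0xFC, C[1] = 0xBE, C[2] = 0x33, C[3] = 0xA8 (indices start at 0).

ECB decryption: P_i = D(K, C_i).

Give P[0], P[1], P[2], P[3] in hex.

P[0] = 0xAE, P[1] = 0x8A, P[2] = 0x52, P[3] = 0xEB

P[0]: D(K, 0xFC) = 0xAE.
P[1]: D(K, 0xBE) = 0x8A.
P[2]: D(K, 0x33) = 0x52.
P[3]: D(K, 0xA8) = 0xEB.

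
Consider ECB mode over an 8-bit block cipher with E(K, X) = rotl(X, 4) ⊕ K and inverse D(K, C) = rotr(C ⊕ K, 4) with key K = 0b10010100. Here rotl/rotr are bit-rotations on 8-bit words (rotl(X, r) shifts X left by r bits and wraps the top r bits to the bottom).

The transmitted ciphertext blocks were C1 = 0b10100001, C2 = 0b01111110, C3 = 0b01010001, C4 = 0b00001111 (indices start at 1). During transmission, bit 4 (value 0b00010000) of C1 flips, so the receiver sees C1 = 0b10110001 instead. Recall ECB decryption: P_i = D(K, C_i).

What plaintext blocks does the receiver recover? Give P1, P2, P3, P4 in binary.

P1 = 0b01010010, P2 = 0b10101110, P3 = 0b01011100, P4 = 0b10111001

Only C1 changed, to 0b10110001. In ECB, a change in C_i affects only P_i. Decrypting the received ciphertext:
P1: D(K, 0b10110001) = 0b01010010.
P2: D(K, 0b01111110) = 0b10101110.
P3: D(K, 0b01010001) = 0b01011100.
P4: D(K, 0b00001111) = 0b10111001.
Blocks that differ from the original plaintext: P1.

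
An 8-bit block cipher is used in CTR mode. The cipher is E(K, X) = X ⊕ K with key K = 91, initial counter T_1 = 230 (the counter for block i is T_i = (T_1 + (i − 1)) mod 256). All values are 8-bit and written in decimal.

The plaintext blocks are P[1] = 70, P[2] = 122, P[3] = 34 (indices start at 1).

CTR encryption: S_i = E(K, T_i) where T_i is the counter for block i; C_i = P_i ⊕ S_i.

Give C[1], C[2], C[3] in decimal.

C[1]: T = 230, S = E(K, T) = 189; 70 ⊕ 189 = 251.
C[2]: T = 231, S = E(K, T) = 188; 122 ⊕ 188 = 198.
C[3]: T = 232, S = E(K, T) = 179; 34 ⊕ 179 = 145.

C[1] = 251, C[2] = 198, C[3] = 145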